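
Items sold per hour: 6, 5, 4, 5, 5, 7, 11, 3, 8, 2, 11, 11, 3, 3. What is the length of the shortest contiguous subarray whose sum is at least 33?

add 6: running sum 6 < 33
add 5: running sum 11 < 33
add 4: running sum 15 < 33
add 5: running sum 20 < 33
add 5: running sum 25 < 33
add 7: running sum 32 < 33
add 11: shortest ending here [5, 4, 5, 5, 7, 11] sum 37, len 6
add 3: shortest ending here [4, 5, 5, 7, 11, 3] sum 35, len 6
add 8: shortest ending here [5, 7, 11, 3, 8] sum 34, len 5
add 2: shortest ending here [5, 7, 11, 3, 8, 2] sum 36, len 6
add 11: shortest ending here [11, 3, 8, 2, 11] sum 35, len 5
add 11: shortest ending here [3, 8, 2, 11, 11] sum 35, len 5
add 3: shortest ending here [8, 2, 11, 11, 3] sum 35, len 5
add 3: shortest ending here [8, 2, 11, 11, 3, 3] sum 38, len 6
Shortest qualifying length: 5.

5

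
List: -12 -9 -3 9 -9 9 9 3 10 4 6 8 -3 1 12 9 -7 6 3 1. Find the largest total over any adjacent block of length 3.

-12 -9 -3 → sum -24
-9 -3 9 → sum -3
-3 9 -9 → sum -3
9 -9 9 → sum 9
-9 9 9 → sum 9
9 9 3 → sum 21
9 3 10 → sum 22
3 10 4 → sum 17
10 4 6 → sum 20
4 6 8 → sum 18
6 8 -3 → sum 11
8 -3 1 → sum 6
-3 1 12 → sum 10
1 12 9 → sum 22
12 9 -7 → sum 14
9 -7 6 → sum 8
-7 6 3 → sum 2
6 3 1 → sum 10
Largest of these is 22.

22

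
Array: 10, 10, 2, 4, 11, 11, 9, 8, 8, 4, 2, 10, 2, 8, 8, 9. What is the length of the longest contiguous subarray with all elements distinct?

4

add 10: [10] len 1
add 10 (repeat 10, move left end past it): [10] len 1
add 2: [10, 2] len 2
add 4: [10, 2, 4] len 3
add 11: [10, 2, 4, 11] len 4
add 11 (repeat 11, move left end past it): [11] len 1
add 9: [11, 9] len 2
add 8: [11, 9, 8] len 3
add 8 (repeat 8, move left end past it): [8] len 1
add 4: [8, 4] len 2
add 2: [8, 4, 2] len 3
add 10: [8, 4, 2, 10] len 4
add 2 (repeat 2, move left end past it): [10, 2] len 2
add 8: [10, 2, 8] len 3
add 8 (repeat 8, move left end past it): [8] len 1
add 9: [8, 9] len 2
Longest all-distinct length: 4.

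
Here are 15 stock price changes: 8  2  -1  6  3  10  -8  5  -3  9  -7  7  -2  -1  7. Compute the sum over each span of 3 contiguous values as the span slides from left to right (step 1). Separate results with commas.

9, 7, 8, 19, 5, 7, -6, 11, -1, 9, -2, 4, 4

Sliding a size-3 window across the 15 values:
8 2 -1 → sum 9
2 -1 6 → sum 7
-1 6 3 → sum 8
6 3 10 → sum 19
3 10 -8 → sum 5
10 -8 5 → sum 7
-8 5 -3 → sum -6
5 -3 9 → sum 11
-3 9 -7 → sum -1
9 -7 7 → sum 9
-7 7 -2 → sum -2
7 -2 -1 → sum 4
-2 -1 7 → sum 4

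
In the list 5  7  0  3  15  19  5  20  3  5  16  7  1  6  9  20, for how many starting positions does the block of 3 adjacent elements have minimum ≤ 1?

(5, 7, 0) → min 0  ≤ 1 ✓
(7, 0, 3) → min 0  ≤ 1 ✓
(0, 3, 15) → min 0  ≤ 1 ✓
(3, 15, 19) → min 3
(15, 19, 5) → min 5
(19, 5, 20) → min 5
(5, 20, 3) → min 3
(20, 3, 5) → min 3
(3, 5, 16) → min 3
(5, 16, 7) → min 5
(16, 7, 1) → min 1  ≤ 1 ✓
(7, 1, 6) → min 1  ≤ 1 ✓
(1, 6, 9) → min 1  ≤ 1 ✓
(6, 9, 20) → min 6
6 windows satisfy the condition.

6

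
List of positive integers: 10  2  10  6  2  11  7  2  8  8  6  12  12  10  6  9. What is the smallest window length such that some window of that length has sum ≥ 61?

add 10: running sum 10 < 61
add 2: running sum 12 < 61
add 10: running sum 22 < 61
add 6: running sum 28 < 61
add 2: running sum 30 < 61
add 11: running sum 41 < 61
add 7: running sum 48 < 61
add 2: running sum 50 < 61
add 8: running sum 58 < 61
end 9: [10, 2, 10, 6, 2, 11, 7, 2, 8, 8] sum 66, len 10
end 10: [2, 10, 6, 2, 11, 7, 2, 8, 8, 6] sum 62, len 10
end 11: [6, 2, 11, 7, 2, 8, 8, 6, 12] sum 62, len 9
end 12: [11, 7, 2, 8, 8, 6, 12, 12] sum 66, len 8
end 13: [7, 2, 8, 8, 6, 12, 12, 10] sum 65, len 8
end 14: [8, 8, 6, 12, 12, 10, 6] sum 62, len 7
end 15: [8, 6, 12, 12, 10, 6, 9] sum 63, len 7
Shortest qualifying length: 7.

7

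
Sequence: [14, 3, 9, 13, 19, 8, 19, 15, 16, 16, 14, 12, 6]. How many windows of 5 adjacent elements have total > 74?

2

14 3 9 13 19 → sum 58
3 9 13 19 8 → sum 52
9 13 19 8 19 → sum 68
13 19 8 19 15 → sum 74
19 8 19 15 16 → sum 77  > 74 ✓
8 19 15 16 16 → sum 74
19 15 16 16 14 → sum 80  > 74 ✓
15 16 16 14 12 → sum 73
16 16 14 12 6 → sum 64
2 windows satisfy the condition.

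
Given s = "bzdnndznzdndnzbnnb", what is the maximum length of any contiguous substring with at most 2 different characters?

4

[b] 1 distinct, len 1
[b, z] 2 distinct, len 2
[z, d] 2 distinct, len 2
[d, n] 2 distinct, len 2
[d, n, n] 2 distinct, len 3
[d, n, n, d] 2 distinct, len 4
[d, z] 2 distinct, len 2
[z, n] 2 distinct, len 2
[z, n, z] 2 distinct, len 3
[z, d] 2 distinct, len 2
[d, n] 2 distinct, len 2
[d, n, d] 2 distinct, len 3
[d, n, d, n] 2 distinct, len 4
[n, z] 2 distinct, len 2
[z, b] 2 distinct, len 2
[b, n] 2 distinct, len 2
[b, n, n] 2 distinct, len 3
[b, n, n, b] 2 distinct, len 4
Longest length with ≤2 distinct: 4.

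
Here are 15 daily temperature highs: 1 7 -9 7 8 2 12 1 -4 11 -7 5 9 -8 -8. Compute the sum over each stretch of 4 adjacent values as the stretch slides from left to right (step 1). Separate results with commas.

Sliding a size-4 window across the 15 values:
(1, 7, -9, 7) → sum 6
(7, -9, 7, 8) → sum 13
(-9, 7, 8, 2) → sum 8
(7, 8, 2, 12) → sum 29
(8, 2, 12, 1) → sum 23
(2, 12, 1, -4) → sum 11
(12, 1, -4, 11) → sum 20
(1, -4, 11, -7) → sum 1
(-4, 11, -7, 5) → sum 5
(11, -7, 5, 9) → sum 18
(-7, 5, 9, -8) → sum -1
(5, 9, -8, -8) → sum -2

6, 13, 8, 29, 23, 11, 20, 1, 5, 18, -1, -2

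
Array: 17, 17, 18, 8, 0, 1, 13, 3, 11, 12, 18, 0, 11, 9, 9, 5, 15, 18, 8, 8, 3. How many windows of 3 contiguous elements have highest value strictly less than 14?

17 17 18 → max 18
17 18 8 → max 18
18 8 0 → max 18
8 0 1 → max 8  < 14 ✓
0 1 13 → max 13  < 14 ✓
1 13 3 → max 13  < 14 ✓
13 3 11 → max 13  < 14 ✓
3 11 12 → max 12  < 14 ✓
11 12 18 → max 18
12 18 0 → max 18
18 0 11 → max 18
0 11 9 → max 11  < 14 ✓
11 9 9 → max 11  < 14 ✓
9 9 5 → max 9  < 14 ✓
9 5 15 → max 15
5 15 18 → max 18
15 18 8 → max 18
18 8 8 → max 18
8 8 3 → max 8  < 14 ✓
9 windows satisfy the condition.

9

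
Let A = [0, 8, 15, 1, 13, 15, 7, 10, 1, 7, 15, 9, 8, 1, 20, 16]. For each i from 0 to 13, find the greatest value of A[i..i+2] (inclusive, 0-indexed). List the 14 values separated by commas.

15, 15, 15, 15, 15, 15, 10, 10, 15, 15, 15, 9, 20, 20

(0, 8, 15) → max 15
(8, 15, 1) → max 15
(15, 1, 13) → max 15
(1, 13, 15) → max 15
(13, 15, 7) → max 15
(15, 7, 10) → max 15
(7, 10, 1) → max 10
(10, 1, 7) → max 10
(1, 7, 15) → max 15
(7, 15, 9) → max 15
(15, 9, 8) → max 15
(9, 8, 1) → max 9
(8, 1, 20) → max 20
(1, 20, 16) → max 20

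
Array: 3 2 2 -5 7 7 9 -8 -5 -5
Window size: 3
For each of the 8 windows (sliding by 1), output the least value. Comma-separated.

2, -5, -5, -5, 7, -8, -8, -8

3 2 2 → min 2
2 2 -5 → min -5
2 -5 7 → min -5
-5 7 7 → min -5
7 7 9 → min 7
7 9 -8 → min -8
9 -8 -5 → min -8
-8 -5 -5 → min -8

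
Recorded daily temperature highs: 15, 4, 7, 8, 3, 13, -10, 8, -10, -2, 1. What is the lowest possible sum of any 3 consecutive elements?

(15, 4, 7) → sum 26
(4, 7, 8) → sum 19
(7, 8, 3) → sum 18
(8, 3, 13) → sum 24
(3, 13, -10) → sum 6
(13, -10, 8) → sum 11
(-10, 8, -10) → sum -12
(8, -10, -2) → sum -4
(-10, -2, 1) → sum -11
Lowest of these is -12.

-12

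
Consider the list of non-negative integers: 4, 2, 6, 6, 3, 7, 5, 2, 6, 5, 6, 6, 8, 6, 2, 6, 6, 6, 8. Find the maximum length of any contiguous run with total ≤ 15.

3

[4] sum 4 len 1
[4, 2] sum 6 len 2
[4, 2, 6] sum 12 len 3
[2, 6, 6] sum 14 len 3
[6, 6, 3] sum 15 len 3
[3, 7] sum 10 len 2
[3, 7, 5] sum 15 len 3
[7, 5, 2] sum 14 len 3
[5, 2, 6] sum 13 len 3
[2, 6, 5] sum 13 len 3
[5, 6] sum 11 len 2
[6, 6] sum 12 len 2
[6, 8] sum 14 len 2
[8, 6] sum 14 len 2
[6, 2] sum 8 len 2
[6, 2, 6] sum 14 len 3
[2, 6, 6] sum 14 len 3
[6, 6] sum 12 len 2
[6, 8] sum 14 len 2
Longest length seen: 3.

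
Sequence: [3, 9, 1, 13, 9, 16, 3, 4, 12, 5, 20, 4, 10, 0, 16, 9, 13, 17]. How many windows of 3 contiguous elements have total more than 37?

[3, 9, 1] → sum 13
[9, 1, 13] → sum 23
[1, 13, 9] → sum 23
[13, 9, 16] → sum 38  > 37 ✓
[9, 16, 3] → sum 28
[16, 3, 4] → sum 23
[3, 4, 12] → sum 19
[4, 12, 5] → sum 21
[12, 5, 20] → sum 37
[5, 20, 4] → sum 29
[20, 4, 10] → sum 34
[4, 10, 0] → sum 14
[10, 0, 16] → sum 26
[0, 16, 9] → sum 25
[16, 9, 13] → sum 38  > 37 ✓
[9, 13, 17] → sum 39  > 37 ✓
3 windows satisfy the condition.

3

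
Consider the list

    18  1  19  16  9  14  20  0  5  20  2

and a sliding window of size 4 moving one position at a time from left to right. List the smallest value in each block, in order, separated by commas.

1, 1, 9, 9, 0, 0, 0, 0

(18, 1, 19, 16) → min 1
(1, 19, 16, 9) → min 1
(19, 16, 9, 14) → min 9
(16, 9, 14, 20) → min 9
(9, 14, 20, 0) → min 0
(14, 20, 0, 5) → min 0
(20, 0, 5, 20) → min 0
(0, 5, 20, 2) → min 0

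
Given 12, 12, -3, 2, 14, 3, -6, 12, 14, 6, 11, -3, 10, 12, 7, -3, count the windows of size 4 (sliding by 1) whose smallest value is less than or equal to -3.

(12, 12, -3, 2) → min -3  ≤ -3 ✓
(12, -3, 2, 14) → min -3  ≤ -3 ✓
(-3, 2, 14, 3) → min -3  ≤ -3 ✓
(2, 14, 3, -6) → min -6  ≤ -3 ✓
(14, 3, -6, 12) → min -6  ≤ -3 ✓
(3, -6, 12, 14) → min -6  ≤ -3 ✓
(-6, 12, 14, 6) → min -6  ≤ -3 ✓
(12, 14, 6, 11) → min 6
(14, 6, 11, -3) → min -3  ≤ -3 ✓
(6, 11, -3, 10) → min -3  ≤ -3 ✓
(11, -3, 10, 12) → min -3  ≤ -3 ✓
(-3, 10, 12, 7) → min -3  ≤ -3 ✓
(10, 12, 7, -3) → min -3  ≤ -3 ✓
12 windows satisfy the condition.

12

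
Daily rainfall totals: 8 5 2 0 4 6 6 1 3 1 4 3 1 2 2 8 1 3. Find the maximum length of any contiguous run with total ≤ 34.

Extend to the right; shrink from the left whenever the sum exceeds 34:
→ 8: sum 8, len 1
→ 5: sum 13, len 2
→ 2: sum 15, len 3
→ 0: sum 15, len 4
→ 4: sum 19, len 5
→ 6: sum 25, len 6
→ 6: sum 31, len 7
→ 1: sum 32, len 8
→ 3 (dropped 8): sum 27, len 8
→ 1: sum 28, len 9
→ 4: sum 32, len 10
→ 3 (dropped 5): sum 30, len 10
→ 1: sum 31, len 11
→ 2: sum 33, len 12
→ 2 (dropped 2): sum 33, len 12
→ 8 (dropped 0, 4, 6): sum 31, len 10
→ 1: sum 32, len 11
→ 3 (dropped 6): sum 29, len 11
Longest length seen: 12.

12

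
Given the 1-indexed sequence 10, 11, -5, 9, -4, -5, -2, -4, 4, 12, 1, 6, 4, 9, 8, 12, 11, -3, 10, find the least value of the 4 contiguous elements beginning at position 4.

-5

Elements at indices 4..7: 9, -4, -5, -2
min(9, -4, -5, -2) = -5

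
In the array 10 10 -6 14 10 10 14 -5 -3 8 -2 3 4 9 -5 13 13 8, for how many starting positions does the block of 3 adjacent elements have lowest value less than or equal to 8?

10 10 -6 → min -6  ≤ 8 ✓
10 -6 14 → min -6  ≤ 8 ✓
-6 14 10 → min -6  ≤ 8 ✓
14 10 10 → min 10
10 10 14 → min 10
10 14 -5 → min -5  ≤ 8 ✓
14 -5 -3 → min -5  ≤ 8 ✓
-5 -3 8 → min -5  ≤ 8 ✓
-3 8 -2 → min -3  ≤ 8 ✓
8 -2 3 → min -2  ≤ 8 ✓
-2 3 4 → min -2  ≤ 8 ✓
3 4 9 → min 3  ≤ 8 ✓
4 9 -5 → min -5  ≤ 8 ✓
9 -5 13 → min -5  ≤ 8 ✓
-5 13 13 → min -5  ≤ 8 ✓
13 13 8 → min 8  ≤ 8 ✓
14 windows satisfy the condition.

14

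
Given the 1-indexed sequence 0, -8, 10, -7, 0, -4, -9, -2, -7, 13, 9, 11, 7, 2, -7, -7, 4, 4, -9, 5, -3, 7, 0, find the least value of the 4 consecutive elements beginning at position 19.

Elements at indices 19..22: -9, 5, -3, 7
min(-9, 5, -3, 7) = -9

-9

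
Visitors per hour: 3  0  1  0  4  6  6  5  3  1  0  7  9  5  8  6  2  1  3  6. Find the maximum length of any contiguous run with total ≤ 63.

add 3: [3] sum 3, len 1
add 0: [3, 0] sum 3, len 2
add 1: [3, 0, 1] sum 4, len 3
add 0: [3, 0, 1, 0] sum 4, len 4
add 4: [3, 0, 1, 0, 4] sum 8, len 5
add 6: [3, 0, 1, 0, 4, 6] sum 14, len 6
add 6: [3, 0, 1, 0, 4, 6, 6] sum 20, len 7
add 5: [3, 0, 1, 0, 4, 6, 6, 5] sum 25, len 8
add 3: [3, 0, 1, 0, 4, 6, 6, 5, 3] sum 28, len 9
add 1: [3, 0, 1, 0, 4, 6, 6, 5, 3, 1] sum 29, len 10
add 0: [3, 0, 1, 0, 4, 6, 6, 5, 3, 1, 0] sum 29, len 11
add 7: [3, 0, 1, 0, 4, 6, 6, 5, 3, 1, 0, 7] sum 36, len 12
add 9: [3, 0, 1, 0, 4, 6, 6, 5, 3, 1, 0, 7, 9] sum 45, len 13
add 5: [3, 0, 1, 0, 4, 6, 6, 5, 3, 1, 0, 7, 9, 5] sum 50, len 14
add 8: [3, 0, 1, 0, 4, 6, 6, 5, 3, 1, 0, 7, 9, 5, 8] sum 58, len 15
add 6: [0, 1, 0, 4, 6, 6, 5, 3, 1, 0, 7, 9, 5, 8, 6] sum 61, len 15
add 2: [0, 1, 0, 4, 6, 6, 5, 3, 1, 0, 7, 9, 5, 8, 6, 2] sum 63, len 16
add 1: [0, 4, 6, 6, 5, 3, 1, 0, 7, 9, 5, 8, 6, 2, 1] sum 63, len 15
add 3: [6, 6, 5, 3, 1, 0, 7, 9, 5, 8, 6, 2, 1, 3] sum 62, len 14
add 6: [6, 5, 3, 1, 0, 7, 9, 5, 8, 6, 2, 1, 3, 6] sum 62, len 14
Longest length seen: 16.

16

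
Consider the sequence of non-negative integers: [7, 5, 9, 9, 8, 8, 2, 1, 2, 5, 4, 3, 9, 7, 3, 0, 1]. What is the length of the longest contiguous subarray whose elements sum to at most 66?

add 7: [7] sum 7, len 1
add 5: [7, 5] sum 12, len 2
add 9: [7, 5, 9] sum 21, len 3
add 9: [7, 5, 9, 9] sum 30, len 4
add 8: [7, 5, 9, 9, 8] sum 38, len 5
add 8: [7, 5, 9, 9, 8, 8] sum 46, len 6
add 2: [7, 5, 9, 9, 8, 8, 2] sum 48, len 7
add 1: [7, 5, 9, 9, 8, 8, 2, 1] sum 49, len 8
add 2: [7, 5, 9, 9, 8, 8, 2, 1, 2] sum 51, len 9
add 5: [7, 5, 9, 9, 8, 8, 2, 1, 2, 5] sum 56, len 10
add 4: [7, 5, 9, 9, 8, 8, 2, 1, 2, 5, 4] sum 60, len 11
add 3: [7, 5, 9, 9, 8, 8, 2, 1, 2, 5, 4, 3] sum 63, len 12
add 9: [5, 9, 9, 8, 8, 2, 1, 2, 5, 4, 3, 9] sum 65, len 12
add 7: [9, 8, 8, 2, 1, 2, 5, 4, 3, 9, 7] sum 58, len 11
add 3: [9, 8, 8, 2, 1, 2, 5, 4, 3, 9, 7, 3] sum 61, len 12
add 0: [9, 8, 8, 2, 1, 2, 5, 4, 3, 9, 7, 3, 0] sum 61, len 13
add 1: [9, 8, 8, 2, 1, 2, 5, 4, 3, 9, 7, 3, 0, 1] sum 62, len 14
Longest length seen: 14.

14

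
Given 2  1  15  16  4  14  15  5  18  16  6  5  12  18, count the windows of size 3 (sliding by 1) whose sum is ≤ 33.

5

2 1 15 → sum 18  ≤ 33 ✓
1 15 16 → sum 32  ≤ 33 ✓
15 16 4 → sum 35
16 4 14 → sum 34
4 14 15 → sum 33  ≤ 33 ✓
14 15 5 → sum 34
15 5 18 → sum 38
5 18 16 → sum 39
18 16 6 → sum 40
16 6 5 → sum 27  ≤ 33 ✓
6 5 12 → sum 23  ≤ 33 ✓
5 12 18 → sum 35
5 windows satisfy the condition.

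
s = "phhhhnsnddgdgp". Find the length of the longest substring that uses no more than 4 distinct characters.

9

add p: window [p] (1 distinct), len 1
add h: window [p, h] (2 distinct), len 2
add h: window [p, h, h] (2 distinct), len 3
add h: window [p, h, h, h] (2 distinct), len 4
add h: window [p, h, h, h, h] (2 distinct), len 5
add n: window [p, h, h, h, h, n] (3 distinct), len 6
add s: window [p, h, h, h, h, n, s] (4 distinct), len 7
add n: window [p, h, h, h, h, n, s, n] (4 distinct), len 8
add d: window [h, h, h, h, n, s, n, d] (4 distinct), len 8
add d: window [h, h, h, h, n, s, n, d, d] (4 distinct), len 9
add g: window [n, s, n, d, d, g] (4 distinct), len 6
add d: window [n, s, n, d, d, g, d] (4 distinct), len 7
add g: window [n, s, n, d, d, g, d, g] (4 distinct), len 8
add p: window [n, d, d, g, d, g, p] (4 distinct), len 7
Longest length with ≤4 distinct: 9.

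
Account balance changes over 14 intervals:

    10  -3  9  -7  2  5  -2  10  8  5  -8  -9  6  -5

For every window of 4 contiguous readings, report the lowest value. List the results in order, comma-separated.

-7, -7, -7, -7, -2, -2, -2, -8, -9, -9, -9

Sliding a size-4 window across the 14 values:
[10, -3, 9, -7] → min -7
[-3, 9, -7, 2] → min -7
[9, -7, 2, 5] → min -7
[-7, 2, 5, -2] → min -7
[2, 5, -2, 10] → min -2
[5, -2, 10, 8] → min -2
[-2, 10, 8, 5] → min -2
[10, 8, 5, -8] → min -8
[8, 5, -8, -9] → min -9
[5, -8, -9, 6] → min -9
[-8, -9, 6, -5] → min -9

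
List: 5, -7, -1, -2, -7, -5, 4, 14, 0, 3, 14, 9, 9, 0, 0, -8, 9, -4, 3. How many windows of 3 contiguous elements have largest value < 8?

6

[5, -7, -1] → max 5  < 8 ✓
[-7, -1, -2] → max -1  < 8 ✓
[-1, -2, -7] → max -1  < 8 ✓
[-2, -7, -5] → max -2  < 8 ✓
[-7, -5, 4] → max 4  < 8 ✓
[-5, 4, 14] → max 14
[4, 14, 0] → max 14
[14, 0, 3] → max 14
[0, 3, 14] → max 14
[3, 14, 9] → max 14
[14, 9, 9] → max 14
[9, 9, 0] → max 9
[9, 0, 0] → max 9
[0, 0, -8] → max 0  < 8 ✓
[0, -8, 9] → max 9
[-8, 9, -4] → max 9
[9, -4, 3] → max 9
6 windows satisfy the condition.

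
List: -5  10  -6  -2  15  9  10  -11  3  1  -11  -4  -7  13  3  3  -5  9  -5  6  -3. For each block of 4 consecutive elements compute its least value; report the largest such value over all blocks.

-2

Each size-4 window and its min:
-5 10 -6 -2 → min -6
10 -6 -2 15 → min -6
-6 -2 15 9 → min -6
-2 15 9 10 → min -2
15 9 10 -11 → min -11
9 10 -11 3 → min -11
10 -11 3 1 → min -11
-11 3 1 -11 → min -11
3 1 -11 -4 → min -11
1 -11 -4 -7 → min -11
-11 -4 -7 13 → min -11
-4 -7 13 3 → min -7
-7 13 3 3 → min -7
13 3 3 -5 → min -5
3 3 -5 9 → min -5
3 -5 9 -5 → min -5
-5 9 -5 6 → min -5
9 -5 6 -3 → min -5
Largest of these is -2.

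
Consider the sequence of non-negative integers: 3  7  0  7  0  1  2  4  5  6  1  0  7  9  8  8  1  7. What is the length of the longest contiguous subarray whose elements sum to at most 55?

Extend to the right; shrink from the left whenever the sum exceeds 55:
add 3: [3] sum 3, len 1
add 7: [3, 7] sum 10, len 2
add 0: [3, 7, 0] sum 10, len 3
add 7: [3, 7, 0, 7] sum 17, len 4
add 0: [3, 7, 0, 7, 0] sum 17, len 5
add 1: [3, 7, 0, 7, 0, 1] sum 18, len 6
add 2: [3, 7, 0, 7, 0, 1, 2] sum 20, len 7
add 4: [3, 7, 0, 7, 0, 1, 2, 4] sum 24, len 8
add 5: [3, 7, 0, 7, 0, 1, 2, 4, 5] sum 29, len 9
add 6: [3, 7, 0, 7, 0, 1, 2, 4, 5, 6] sum 35, len 10
add 1: [3, 7, 0, 7, 0, 1, 2, 4, 5, 6, 1] sum 36, len 11
add 0: [3, 7, 0, 7, 0, 1, 2, 4, 5, 6, 1, 0] sum 36, len 12
add 7: [3, 7, 0, 7, 0, 1, 2, 4, 5, 6, 1, 0, 7] sum 43, len 13
add 9: [3, 7, 0, 7, 0, 1, 2, 4, 5, 6, 1, 0, 7, 9] sum 52, len 14
add 8: [0, 7, 0, 1, 2, 4, 5, 6, 1, 0, 7, 9, 8] sum 50, len 13
add 8: [0, 1, 2, 4, 5, 6, 1, 0, 7, 9, 8, 8] sum 51, len 12
add 1: [0, 1, 2, 4, 5, 6, 1, 0, 7, 9, 8, 8, 1] sum 52, len 13
add 7: [5, 6, 1, 0, 7, 9, 8, 8, 1, 7] sum 52, len 10
Longest length seen: 14.

14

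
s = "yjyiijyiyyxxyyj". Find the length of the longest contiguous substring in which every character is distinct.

[y] len 1
[y, j] len 2
[j, y] len 2
[j, y, i] len 3
[i] len 1
[i, j] len 2
[i, j, y] len 3
[j, y, i] len 3
[i, y] len 2
[y] len 1
[y, x] len 2
[x] len 1
[x, y] len 2
[y] len 1
[y, j] len 2
Longest all-distinct length: 3.

3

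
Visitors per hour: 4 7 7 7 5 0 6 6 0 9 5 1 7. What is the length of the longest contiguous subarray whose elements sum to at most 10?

2

[4] sum 4 len 1
[7] sum 7 len 1
[7] sum 7 len 1
[7] sum 7 len 1
[5] sum 5 len 1
[5, 0] sum 5 len 2
[0, 6] sum 6 len 2
[6] sum 6 len 1
[6, 0] sum 6 len 2
[0, 9] sum 9 len 2
[5] sum 5 len 1
[5, 1] sum 6 len 2
[1, 7] sum 8 len 2
Longest length seen: 2.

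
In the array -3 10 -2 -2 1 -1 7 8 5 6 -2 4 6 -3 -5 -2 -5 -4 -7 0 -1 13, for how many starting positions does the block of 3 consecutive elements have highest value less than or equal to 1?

8

(-3, 10, -2) → max 10
(10, -2, -2) → max 10
(-2, -2, 1) → max 1  ≤ 1 ✓
(-2, 1, -1) → max 1  ≤ 1 ✓
(1, -1, 7) → max 7
(-1, 7, 8) → max 8
(7, 8, 5) → max 8
(8, 5, 6) → max 8
(5, 6, -2) → max 6
(6, -2, 4) → max 6
(-2, 4, 6) → max 6
(4, 6, -3) → max 6
(6, -3, -5) → max 6
(-3, -5, -2) → max -2  ≤ 1 ✓
(-5, -2, -5) → max -2  ≤ 1 ✓
(-2, -5, -4) → max -2  ≤ 1 ✓
(-5, -4, -7) → max -4  ≤ 1 ✓
(-4, -7, 0) → max 0  ≤ 1 ✓
(-7, 0, -1) → max 0  ≤ 1 ✓
(0, -1, 13) → max 13
8 windows satisfy the condition.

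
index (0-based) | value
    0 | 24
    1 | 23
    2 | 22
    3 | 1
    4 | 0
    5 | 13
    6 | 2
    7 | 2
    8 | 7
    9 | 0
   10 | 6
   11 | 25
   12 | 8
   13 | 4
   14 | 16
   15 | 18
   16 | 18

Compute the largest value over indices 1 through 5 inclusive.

Elements at indices 1..5: 23, 22, 1, 0, 13
max(23, 22, 1, 0, 13) = 23

23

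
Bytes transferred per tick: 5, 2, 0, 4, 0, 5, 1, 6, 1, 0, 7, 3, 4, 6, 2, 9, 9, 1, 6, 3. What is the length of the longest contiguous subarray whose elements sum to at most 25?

10

Extend to the right; shrink from the left whenever the sum exceeds 25:
[5] sum 5 len 1
[5, 2] sum 7 len 2
[5, 2, 0] sum 7 len 3
[5, 2, 0, 4] sum 11 len 4
[5, 2, 0, 4, 0] sum 11 len 5
[5, 2, 0, 4, 0, 5] sum 16 len 6
[5, 2, 0, 4, 0, 5, 1] sum 17 len 7
[5, 2, 0, 4, 0, 5, 1, 6] sum 23 len 8
[5, 2, 0, 4, 0, 5, 1, 6, 1] sum 24 len 9
[5, 2, 0, 4, 0, 5, 1, 6, 1, 0] sum 24 len 10
[0, 4, 0, 5, 1, 6, 1, 0, 7] sum 24 len 9
[0, 5, 1, 6, 1, 0, 7, 3] sum 23 len 8
[1, 6, 1, 0, 7, 3, 4] sum 22 len 7
[1, 0, 7, 3, 4, 6] sum 21 len 6
[1, 0, 7, 3, 4, 6, 2] sum 23 len 7
[3, 4, 6, 2, 9] sum 24 len 5
[2, 9, 9] sum 20 len 3
[2, 9, 9, 1] sum 21 len 4
[9, 9, 1, 6] sum 25 len 4
[9, 1, 6, 3] sum 19 len 4
Longest length seen: 10.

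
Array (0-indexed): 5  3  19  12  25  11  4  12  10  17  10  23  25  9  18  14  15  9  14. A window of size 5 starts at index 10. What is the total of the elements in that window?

Elements at indices 10..14: 10, 23, 25, 9, 18
sum(10, 23, 25, 9, 18) = 85

85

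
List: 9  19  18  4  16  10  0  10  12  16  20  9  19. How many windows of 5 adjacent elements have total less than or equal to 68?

9 19 18 4 16 → sum 66  ≤ 68 ✓
19 18 4 16 10 → sum 67  ≤ 68 ✓
18 4 16 10 0 → sum 48  ≤ 68 ✓
4 16 10 0 10 → sum 40  ≤ 68 ✓
16 10 0 10 12 → sum 48  ≤ 68 ✓
10 0 10 12 16 → sum 48  ≤ 68 ✓
0 10 12 16 20 → sum 58  ≤ 68 ✓
10 12 16 20 9 → sum 67  ≤ 68 ✓
12 16 20 9 19 → sum 76
8 windows satisfy the condition.

8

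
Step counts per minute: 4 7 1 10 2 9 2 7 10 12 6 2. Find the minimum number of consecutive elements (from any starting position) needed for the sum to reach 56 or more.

Extend right; whenever the sum reaches 56, record the length and shrink from the left:
add 4: running sum 4 < 56
add 7: running sum 11 < 56
add 1: running sum 12 < 56
add 10: running sum 22 < 56
add 2: running sum 24 < 56
add 9: running sum 33 < 56
add 2: running sum 35 < 56
add 7: running sum 42 < 56
add 10: running sum 52 < 56
add 12: shortest ending here [7, 1, 10, 2, 9, 2, 7, 10, 12] sum 60, len 9
add 6: shortest ending here [10, 2, 9, 2, 7, 10, 12, 6] sum 58, len 8
add 2: shortest ending here [10, 2, 9, 2, 7, 10, 12, 6, 2] sum 60, len 9
Shortest qualifying length: 8.

8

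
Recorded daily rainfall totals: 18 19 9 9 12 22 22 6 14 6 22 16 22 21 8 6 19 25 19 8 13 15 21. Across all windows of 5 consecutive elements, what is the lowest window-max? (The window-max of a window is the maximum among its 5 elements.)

18 19 9 9 12 → max 19
19 9 9 12 22 → max 22
9 9 12 22 22 → max 22
9 12 22 22 6 → max 22
12 22 22 6 14 → max 22
22 22 6 14 6 → max 22
22 6 14 6 22 → max 22
6 14 6 22 16 → max 22
14 6 22 16 22 → max 22
6 22 16 22 21 → max 22
22 16 22 21 8 → max 22
16 22 21 8 6 → max 22
22 21 8 6 19 → max 22
21 8 6 19 25 → max 25
8 6 19 25 19 → max 25
6 19 25 19 8 → max 25
19 25 19 8 13 → max 25
25 19 8 13 15 → max 25
19 8 13 15 21 → max 21
Lowest of these is 19.

19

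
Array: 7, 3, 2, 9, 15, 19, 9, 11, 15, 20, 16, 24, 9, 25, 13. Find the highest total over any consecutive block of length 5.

(7, 3, 2, 9, 15) → sum 36
(3, 2, 9, 15, 19) → sum 48
(2, 9, 15, 19, 9) → sum 54
(9, 15, 19, 9, 11) → sum 63
(15, 19, 9, 11, 15) → sum 69
(19, 9, 11, 15, 20) → sum 74
(9, 11, 15, 20, 16) → sum 71
(11, 15, 20, 16, 24) → sum 86
(15, 20, 16, 24, 9) → sum 84
(20, 16, 24, 9, 25) → sum 94
(16, 24, 9, 25, 13) → sum 87
Highest of these is 94.

94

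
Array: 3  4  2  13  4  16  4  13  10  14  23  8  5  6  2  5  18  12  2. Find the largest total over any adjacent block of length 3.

(3, 4, 2) → sum 9
(4, 2, 13) → sum 19
(2, 13, 4) → sum 19
(13, 4, 16) → sum 33
(4, 16, 4) → sum 24
(16, 4, 13) → sum 33
(4, 13, 10) → sum 27
(13, 10, 14) → sum 37
(10, 14, 23) → sum 47
(14, 23, 8) → sum 45
(23, 8, 5) → sum 36
(8, 5, 6) → sum 19
(5, 6, 2) → sum 13
(6, 2, 5) → sum 13
(2, 5, 18) → sum 25
(5, 18, 12) → sum 35
(18, 12, 2) → sum 32
Largest of these is 47.

47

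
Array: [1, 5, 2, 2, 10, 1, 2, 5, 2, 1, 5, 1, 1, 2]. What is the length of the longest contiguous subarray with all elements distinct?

4

[1] len 1
[1, 5] len 2
[1, 5, 2] len 3
[2] len 1
[2, 10] len 2
[2, 10, 1] len 3
[10, 1, 2] len 3
[10, 1, 2, 5] len 4
[5, 2] len 2
[5, 2, 1] len 3
[2, 1, 5] len 3
[5, 1] len 2
[1] len 1
[1, 2] len 2
Longest all-distinct length: 4.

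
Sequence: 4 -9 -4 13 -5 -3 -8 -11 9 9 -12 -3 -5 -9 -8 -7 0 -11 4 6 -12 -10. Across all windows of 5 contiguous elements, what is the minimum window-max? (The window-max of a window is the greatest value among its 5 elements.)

-3

[4, -9, -4, 13, -5] → max 13
[-9, -4, 13, -5, -3] → max 13
[-4, 13, -5, -3, -8] → max 13
[13, -5, -3, -8, -11] → max 13
[-5, -3, -8, -11, 9] → max 9
[-3, -8, -11, 9, 9] → max 9
[-8, -11, 9, 9, -12] → max 9
[-11, 9, 9, -12, -3] → max 9
[9, 9, -12, -3, -5] → max 9
[9, -12, -3, -5, -9] → max 9
[-12, -3, -5, -9, -8] → max -3
[-3, -5, -9, -8, -7] → max -3
[-5, -9, -8, -7, 0] → max 0
[-9, -8, -7, 0, -11] → max 0
[-8, -7, 0, -11, 4] → max 4
[-7, 0, -11, 4, 6] → max 6
[0, -11, 4, 6, -12] → max 6
[-11, 4, 6, -12, -10] → max 6
Minimum of these is -3.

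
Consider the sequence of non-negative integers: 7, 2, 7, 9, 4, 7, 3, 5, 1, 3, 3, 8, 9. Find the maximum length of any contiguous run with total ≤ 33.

7

add 7: [7] sum 7, len 1
add 2: [7, 2] sum 9, len 2
add 7: [7, 2, 7] sum 16, len 3
add 9: [7, 2, 7, 9] sum 25, len 4
add 4: [7, 2, 7, 9, 4] sum 29, len 5
add 7: [2, 7, 9, 4, 7] sum 29, len 5
add 3: [2, 7, 9, 4, 7, 3] sum 32, len 6
add 5: [9, 4, 7, 3, 5] sum 28, len 5
add 1: [9, 4, 7, 3, 5, 1] sum 29, len 6
add 3: [9, 4, 7, 3, 5, 1, 3] sum 32, len 7
add 3: [4, 7, 3, 5, 1, 3, 3] sum 26, len 7
add 8: [7, 3, 5, 1, 3, 3, 8] sum 30, len 7
add 9: [3, 5, 1, 3, 3, 8, 9] sum 32, len 7
Longest length seen: 7.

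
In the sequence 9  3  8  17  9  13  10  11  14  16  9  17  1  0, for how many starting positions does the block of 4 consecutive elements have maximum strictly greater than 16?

(9, 3, 8, 17) → max 17  > 16 ✓
(3, 8, 17, 9) → max 17  > 16 ✓
(8, 17, 9, 13) → max 17  > 16 ✓
(17, 9, 13, 10) → max 17  > 16 ✓
(9, 13, 10, 11) → max 13
(13, 10, 11, 14) → max 14
(10, 11, 14, 16) → max 16
(11, 14, 16, 9) → max 16
(14, 16, 9, 17) → max 17  > 16 ✓
(16, 9, 17, 1) → max 17  > 16 ✓
(9, 17, 1, 0) → max 17  > 16 ✓
7 windows satisfy the condition.

7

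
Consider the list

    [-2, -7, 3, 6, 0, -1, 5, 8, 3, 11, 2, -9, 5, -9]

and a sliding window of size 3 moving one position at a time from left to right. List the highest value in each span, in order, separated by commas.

[-2, -7, 3] → max 3
[-7, 3, 6] → max 6
[3, 6, 0] → max 6
[6, 0, -1] → max 6
[0, -1, 5] → max 5
[-1, 5, 8] → max 8
[5, 8, 3] → max 8
[8, 3, 11] → max 11
[3, 11, 2] → max 11
[11, 2, -9] → max 11
[2, -9, 5] → max 5
[-9, 5, -9] → max 5

3, 6, 6, 6, 5, 8, 8, 11, 11, 11, 5, 5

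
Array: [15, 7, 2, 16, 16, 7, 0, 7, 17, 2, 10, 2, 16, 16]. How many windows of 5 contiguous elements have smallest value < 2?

15 7 2 16 16 → min 2
7 2 16 16 7 → min 2
2 16 16 7 0 → min 0  < 2 ✓
16 16 7 0 7 → min 0  < 2 ✓
16 7 0 7 17 → min 0  < 2 ✓
7 0 7 17 2 → min 0  < 2 ✓
0 7 17 2 10 → min 0  < 2 ✓
7 17 2 10 2 → min 2
17 2 10 2 16 → min 2
2 10 2 16 16 → min 2
5 windows satisfy the condition.

5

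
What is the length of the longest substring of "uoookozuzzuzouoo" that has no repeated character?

add u: [u] len 1
add o: [u, o] len 2
add o (repeat o, move left end past it): [o] len 1
add o (repeat o, move left end past it): [o] len 1
add k: [o, k] len 2
add o (repeat o, move left end past it): [k, o] len 2
add z: [k, o, z] len 3
add u: [k, o, z, u] len 4
add z (repeat z, move left end past it): [u, z] len 2
add z (repeat z, move left end past it): [z] len 1
add u: [z, u] len 2
add z (repeat z, move left end past it): [u, z] len 2
add o: [u, z, o] len 3
add u (repeat u, move left end past it): [z, o, u] len 3
add o (repeat o, move left end past it): [u, o] len 2
add o (repeat o, move left end past it): [o] len 1
Longest all-distinct length: 4.

4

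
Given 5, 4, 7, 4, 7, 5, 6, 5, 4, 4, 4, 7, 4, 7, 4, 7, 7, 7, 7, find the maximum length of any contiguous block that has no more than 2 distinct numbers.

add 5: window [5] (1 distinct), len 1
add 4: window [5, 4] (2 distinct), len 2
add 7: window [4, 7] (2 distinct), len 2
add 4: window [4, 7, 4] (2 distinct), len 3
add 7: window [4, 7, 4, 7] (2 distinct), len 4
add 5: window [7, 5] (2 distinct), len 2
add 6: window [5, 6] (2 distinct), len 2
add 5: window [5, 6, 5] (2 distinct), len 3
add 4: window [5, 4] (2 distinct), len 2
add 4: window [5, 4, 4] (2 distinct), len 3
add 4: window [5, 4, 4, 4] (2 distinct), len 4
add 7: window [4, 4, 4, 7] (2 distinct), len 4
add 4: window [4, 4, 4, 7, 4] (2 distinct), len 5
add 7: window [4, 4, 4, 7, 4, 7] (2 distinct), len 6
add 4: window [4, 4, 4, 7, 4, 7, 4] (2 distinct), len 7
add 7: window [4, 4, 4, 7, 4, 7, 4, 7] (2 distinct), len 8
add 7: window [4, 4, 4, 7, 4, 7, 4, 7, 7] (2 distinct), len 9
add 7: window [4, 4, 4, 7, 4, 7, 4, 7, 7, 7] (2 distinct), len 10
add 7: window [4, 4, 4, 7, 4, 7, 4, 7, 7, 7, 7] (2 distinct), len 11
Longest length with ≤2 distinct: 11.

11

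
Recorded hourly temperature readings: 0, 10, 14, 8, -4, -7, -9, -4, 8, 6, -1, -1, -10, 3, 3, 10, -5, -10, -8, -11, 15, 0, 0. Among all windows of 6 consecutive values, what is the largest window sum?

(0, 10, 14, 8, -4, -7) → sum 21
(10, 14, 8, -4, -7, -9) → sum 12
(14, 8, -4, -7, -9, -4) → sum -2
(8, -4, -7, -9, -4, 8) → sum -8
(-4, -7, -9, -4, 8, 6) → sum -10
(-7, -9, -4, 8, 6, -1) → sum -7
(-9, -4, 8, 6, -1, -1) → sum -1
(-4, 8, 6, -1, -1, -10) → sum -2
(8, 6, -1, -1, -10, 3) → sum 5
(6, -1, -1, -10, 3, 3) → sum 0
(-1, -1, -10, 3, 3, 10) → sum 4
(-1, -10, 3, 3, 10, -5) → sum 0
(-10, 3, 3, 10, -5, -10) → sum -9
(3, 3, 10, -5, -10, -8) → sum -7
(3, 10, -5, -10, -8, -11) → sum -21
(10, -5, -10, -8, -11, 15) → sum -9
(-5, -10, -8, -11, 15, 0) → sum -19
(-10, -8, -11, 15, 0, 0) → sum -14
Largest of these is 21.

21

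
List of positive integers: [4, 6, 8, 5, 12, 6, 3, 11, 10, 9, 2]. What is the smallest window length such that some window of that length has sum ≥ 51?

6

Extend right; whenever the sum reaches 51, record the length and shrink from the left:
add 4: running sum 4 < 51
add 6: running sum 10 < 51
add 8: running sum 18 < 51
add 5: running sum 23 < 51
add 12: running sum 35 < 51
add 6: running sum 41 < 51
add 3: running sum 44 < 51
add 11: shortest ending here [6, 8, 5, 12, 6, 3, 11] sum 51, len 7
add 10: shortest ending here [8, 5, 12, 6, 3, 11, 10] sum 55, len 7
add 9: shortest ending here [12, 6, 3, 11, 10, 9] sum 51, len 6
add 2: shortest ending here [12, 6, 3, 11, 10, 9, 2] sum 53, len 7
Shortest qualifying length: 6.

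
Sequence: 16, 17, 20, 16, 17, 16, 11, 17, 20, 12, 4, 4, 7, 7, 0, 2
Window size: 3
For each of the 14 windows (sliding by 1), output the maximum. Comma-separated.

[16, 17, 20] → max 20
[17, 20, 16] → max 20
[20, 16, 17] → max 20
[16, 17, 16] → max 17
[17, 16, 11] → max 17
[16, 11, 17] → max 17
[11, 17, 20] → max 20
[17, 20, 12] → max 20
[20, 12, 4] → max 20
[12, 4, 4] → max 12
[4, 4, 7] → max 7
[4, 7, 7] → max 7
[7, 7, 0] → max 7
[7, 0, 2] → max 7

20, 20, 20, 17, 17, 17, 20, 20, 20, 12, 7, 7, 7, 7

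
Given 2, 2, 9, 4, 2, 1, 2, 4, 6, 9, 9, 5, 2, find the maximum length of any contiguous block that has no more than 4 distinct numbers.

8

[2] 1 distinct, len 1
[2, 2] 1 distinct, len 2
[2, 2, 9] 2 distinct, len 3
[2, 2, 9, 4] 3 distinct, len 4
[2, 2, 9, 4, 2] 3 distinct, len 5
[2, 2, 9, 4, 2, 1] 4 distinct, len 6
[2, 2, 9, 4, 2, 1, 2] 4 distinct, len 7
[2, 2, 9, 4, 2, 1, 2, 4] 4 distinct, len 8
[4, 2, 1, 2, 4, 6] 4 distinct, len 6
[2, 4, 6, 9] 4 distinct, len 4
[2, 4, 6, 9, 9] 4 distinct, len 5
[4, 6, 9, 9, 5] 4 distinct, len 5
[6, 9, 9, 5, 2] 4 distinct, len 5
Longest length with ≤4 distinct: 8.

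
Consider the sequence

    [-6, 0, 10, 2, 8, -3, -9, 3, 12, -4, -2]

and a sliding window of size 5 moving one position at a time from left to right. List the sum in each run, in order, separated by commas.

[-6, 0, 10, 2, 8] → sum 14
[0, 10, 2, 8, -3] → sum 17
[10, 2, 8, -3, -9] → sum 8
[2, 8, -3, -9, 3] → sum 1
[8, -3, -9, 3, 12] → sum 11
[-3, -9, 3, 12, -4] → sum -1
[-9, 3, 12, -4, -2] → sum 0

14, 17, 8, 1, 11, -1, 0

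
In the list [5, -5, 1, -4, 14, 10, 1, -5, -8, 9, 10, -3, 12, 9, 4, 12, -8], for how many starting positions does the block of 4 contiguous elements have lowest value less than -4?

[5, -5, 1, -4] → min -5  < -4 ✓
[-5, 1, -4, 14] → min -5  < -4 ✓
[1, -4, 14, 10] → min -4
[-4, 14, 10, 1] → min -4
[14, 10, 1, -5] → min -5  < -4 ✓
[10, 1, -5, -8] → min -8  < -4 ✓
[1, -5, -8, 9] → min -8  < -4 ✓
[-5, -8, 9, 10] → min -8  < -4 ✓
[-8, 9, 10, -3] → min -8  < -4 ✓
[9, 10, -3, 12] → min -3
[10, -3, 12, 9] → min -3
[-3, 12, 9, 4] → min -3
[12, 9, 4, 12] → min 4
[9, 4, 12, -8] → min -8  < -4 ✓
8 windows satisfy the condition.

8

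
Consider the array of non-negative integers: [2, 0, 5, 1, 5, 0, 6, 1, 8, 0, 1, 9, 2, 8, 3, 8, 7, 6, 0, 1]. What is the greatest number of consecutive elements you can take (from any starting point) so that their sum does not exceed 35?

[2] sum 2 len 1
[2, 0] sum 2 len 2
[2, 0, 5] sum 7 len 3
[2, 0, 5, 1] sum 8 len 4
[2, 0, 5, 1, 5] sum 13 len 5
[2, 0, 5, 1, 5, 0] sum 13 len 6
[2, 0, 5, 1, 5, 0, 6] sum 19 len 7
[2, 0, 5, 1, 5, 0, 6, 1] sum 20 len 8
[2, 0, 5, 1, 5, 0, 6, 1, 8] sum 28 len 9
[2, 0, 5, 1, 5, 0, 6, 1, 8, 0] sum 28 len 10
[2, 0, 5, 1, 5, 0, 6, 1, 8, 0, 1] sum 29 len 11
[1, 5, 0, 6, 1, 8, 0, 1, 9] sum 31 len 9
[1, 5, 0, 6, 1, 8, 0, 1, 9, 2] sum 33 len 10
[0, 6, 1, 8, 0, 1, 9, 2, 8] sum 35 len 9
[1, 8, 0, 1, 9, 2, 8, 3] sum 32 len 8
[0, 1, 9, 2, 8, 3, 8] sum 31 len 7
[2, 8, 3, 8, 7] sum 28 len 5
[2, 8, 3, 8, 7, 6] sum 34 len 6
[2, 8, 3, 8, 7, 6, 0] sum 34 len 7
[2, 8, 3, 8, 7, 6, 0, 1] sum 35 len 8
Longest length seen: 11.

11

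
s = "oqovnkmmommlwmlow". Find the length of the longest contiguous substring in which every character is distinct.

add o: [o] len 1
add q: [o, q] len 2
add o (repeat o, move left end past it): [q, o] len 2
add v: [q, o, v] len 3
add n: [q, o, v, n] len 4
add k: [q, o, v, n, k] len 5
add m: [q, o, v, n, k, m] len 6
add m (repeat m, move left end past it): [m] len 1
add o: [m, o] len 2
add m (repeat m, move left end past it): [o, m] len 2
add m (repeat m, move left end past it): [m] len 1
add l: [m, l] len 2
add w: [m, l, w] len 3
add m (repeat m, move left end past it): [l, w, m] len 3
add l (repeat l, move left end past it): [w, m, l] len 3
add o: [w, m, l, o] len 4
add w (repeat w, move left end past it): [m, l, o, w] len 4
Longest all-distinct length: 6.

6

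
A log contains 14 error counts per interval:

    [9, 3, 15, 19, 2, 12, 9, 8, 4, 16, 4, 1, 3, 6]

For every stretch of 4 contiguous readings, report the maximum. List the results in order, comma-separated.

19, 19, 19, 19, 12, 12, 16, 16, 16, 16, 6

9 3 15 19 → max 19
3 15 19 2 → max 19
15 19 2 12 → max 19
19 2 12 9 → max 19
2 12 9 8 → max 12
12 9 8 4 → max 12
9 8 4 16 → max 16
8 4 16 4 → max 16
4 16 4 1 → max 16
16 4 1 3 → max 16
4 1 3 6 → max 6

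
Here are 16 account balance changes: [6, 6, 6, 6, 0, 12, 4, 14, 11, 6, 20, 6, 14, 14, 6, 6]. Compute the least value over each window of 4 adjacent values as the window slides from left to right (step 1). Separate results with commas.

[6, 6, 6, 6] → min 6
[6, 6, 6, 0] → min 0
[6, 6, 0, 12] → min 0
[6, 0, 12, 4] → min 0
[0, 12, 4, 14] → min 0
[12, 4, 14, 11] → min 4
[4, 14, 11, 6] → min 4
[14, 11, 6, 20] → min 6
[11, 6, 20, 6] → min 6
[6, 20, 6, 14] → min 6
[20, 6, 14, 14] → min 6
[6, 14, 14, 6] → min 6
[14, 14, 6, 6] → min 6

6, 0, 0, 0, 0, 4, 4, 6, 6, 6, 6, 6, 6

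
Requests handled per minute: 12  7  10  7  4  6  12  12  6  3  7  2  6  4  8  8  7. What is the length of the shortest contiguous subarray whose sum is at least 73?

9

add 12: running sum 12 < 73
add 7: running sum 19 < 73
add 10: running sum 29 < 73
add 7: running sum 36 < 73
add 4: running sum 40 < 73
add 6: running sum 46 < 73
add 12: running sum 58 < 73
add 12: running sum 70 < 73
end 8: [12, 7, 10, 7, 4, 6, 12, 12, 6] sum 76, len 9
end 9: [12, 7, 10, 7, 4, 6, 12, 12, 6, 3] sum 79, len 10
end 10: [7, 10, 7, 4, 6, 12, 12, 6, 3, 7] sum 74, len 10
end 11: [7, 10, 7, 4, 6, 12, 12, 6, 3, 7, 2] sum 76, len 11
end 12: [10, 7, 4, 6, 12, 12, 6, 3, 7, 2, 6] sum 75, len 11
end 13: [10, 7, 4, 6, 12, 12, 6, 3, 7, 2, 6, 4] sum 79, len 12
end 14: [7, 4, 6, 12, 12, 6, 3, 7, 2, 6, 4, 8] sum 77, len 12
end 15: [6, 12, 12, 6, 3, 7, 2, 6, 4, 8, 8] sum 74, len 11
end 16: [12, 12, 6, 3, 7, 2, 6, 4, 8, 8, 7] sum 75, len 11
Shortest qualifying length: 9.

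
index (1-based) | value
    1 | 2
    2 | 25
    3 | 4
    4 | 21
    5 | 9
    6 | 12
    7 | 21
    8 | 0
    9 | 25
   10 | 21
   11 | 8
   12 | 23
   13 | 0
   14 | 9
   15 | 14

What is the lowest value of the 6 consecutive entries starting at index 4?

0

Elements at indices 4..9: 21, 9, 12, 21, 0, 25
min(21, 9, 12, 21, 0, 25) = 0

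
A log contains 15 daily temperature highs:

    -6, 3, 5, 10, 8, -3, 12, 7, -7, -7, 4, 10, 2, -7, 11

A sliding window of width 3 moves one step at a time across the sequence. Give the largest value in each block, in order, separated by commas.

Sliding a size-3 window across the 15 values:
[-6, 3, 5] → max 5
[3, 5, 10] → max 10
[5, 10, 8] → max 10
[10, 8, -3] → max 10
[8, -3, 12] → max 12
[-3, 12, 7] → max 12
[12, 7, -7] → max 12
[7, -7, -7] → max 7
[-7, -7, 4] → max 4
[-7, 4, 10] → max 10
[4, 10, 2] → max 10
[10, 2, -7] → max 10
[2, -7, 11] → max 11

5, 10, 10, 10, 12, 12, 12, 7, 4, 10, 10, 10, 11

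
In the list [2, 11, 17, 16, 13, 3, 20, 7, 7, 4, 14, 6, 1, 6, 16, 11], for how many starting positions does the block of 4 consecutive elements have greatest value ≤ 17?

2 11 17 16 → max 17  ≤ 17 ✓
11 17 16 13 → max 17  ≤ 17 ✓
17 16 13 3 → max 17  ≤ 17 ✓
16 13 3 20 → max 20
13 3 20 7 → max 20
3 20 7 7 → max 20
20 7 7 4 → max 20
7 7 4 14 → max 14  ≤ 17 ✓
7 4 14 6 → max 14  ≤ 17 ✓
4 14 6 1 → max 14  ≤ 17 ✓
14 6 1 6 → max 14  ≤ 17 ✓
6 1 6 16 → max 16  ≤ 17 ✓
1 6 16 11 → max 16  ≤ 17 ✓
9 windows satisfy the condition.

9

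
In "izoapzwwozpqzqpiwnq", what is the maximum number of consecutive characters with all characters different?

[i] len 1
[i, z] len 2
[i, z, o] len 3
[i, z, o, a] len 4
[i, z, o, a, p] len 5
[o, a, p, z] len 4
[o, a, p, z, w] len 5
[w] len 1
[w, o] len 2
[w, o, z] len 3
[w, o, z, p] len 4
[w, o, z, p, q] len 5
[p, q, z] len 3
[z, q] len 2
[z, q, p] len 3
[z, q, p, i] len 4
[z, q, p, i, w] len 5
[z, q, p, i, w, n] len 6
[p, i, w, n, q] len 5
Longest all-distinct length: 6.

6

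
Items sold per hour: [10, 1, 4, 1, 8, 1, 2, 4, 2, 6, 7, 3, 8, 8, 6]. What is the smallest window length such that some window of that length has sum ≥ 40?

add 10: running sum 10 < 40
add 1: running sum 11 < 40
add 4: running sum 15 < 40
add 1: running sum 16 < 40
add 8: running sum 24 < 40
add 1: running sum 25 < 40
add 2: running sum 27 < 40
add 4: running sum 31 < 40
add 2: running sum 33 < 40
add 6: running sum 39 < 40
end 10: [10, 1, 4, 1, 8, 1, 2, 4, 2, 6, 7] sum 46, len 11
end 11: [10, 1, 4, 1, 8, 1, 2, 4, 2, 6, 7, 3] sum 49, len 12
end 12: [8, 1, 2, 4, 2, 6, 7, 3, 8] sum 41, len 9
end 13: [2, 4, 2, 6, 7, 3, 8, 8] sum 40, len 8
end 14: [2, 6, 7, 3, 8, 8, 6] sum 40, len 7
Shortest qualifying length: 7.

7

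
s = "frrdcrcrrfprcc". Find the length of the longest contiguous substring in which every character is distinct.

4

[f] len 1
[f, r] len 2
[r] len 1
[r, d] len 2
[r, d, c] len 3
[d, c, r] len 3
[r, c] len 2
[c, r] len 2
[r] len 1
[r, f] len 2
[r, f, p] len 3
[f, p, r] len 3
[f, p, r, c] len 4
[c] len 1
Longest all-distinct length: 4.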